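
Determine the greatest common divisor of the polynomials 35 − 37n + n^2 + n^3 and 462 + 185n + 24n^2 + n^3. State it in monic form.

By polynomial division,
  n^3 + n^2 − 37n + 35 = (n^3 + 24n^2 + 185n + 462) + (−23n^2 − 222n − 427)
  n^3 + 24n^2 + 185n + 462 = (−(1/23)n − 330/529)(−23n^2 − 222n − 427) + ((14784/529)n + 103488/529)
  −23n^2 − 222n − 427 = (−(12167/14784)n − 32269/14784)((14784/529)n + 103488/529) + (0)
Last nonzero remainder: (14784/529)n + 103488/529. Dividing through by 14784/529 gives the monic gcd n + 7.

7 + n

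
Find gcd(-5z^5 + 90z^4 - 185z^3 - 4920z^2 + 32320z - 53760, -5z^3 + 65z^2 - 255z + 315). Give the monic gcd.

z^2 - 10z + 21

Repeated division with remainder:
  -5z^5 + 90z^4 - 185z^3 - 4920z^2 + 32320z - 53760 = (z^2 - 5z - 79)(-5z^3 + 65z^2 - 255z + 315) + (-1375z^2 + 13750z - 28875)
  -5z^3 + 65z^2 - 255z + 315 = ((1/275)z - 3/275)(-1375z^2 + 13750z - 28875) + (0)
Last nonzero remainder: -1375z^2 + 13750z - 28875. Dividing through by -1375 gives the monic gcd z^2 - 10z + 21.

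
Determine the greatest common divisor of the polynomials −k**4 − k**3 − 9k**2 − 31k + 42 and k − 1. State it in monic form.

k − 1

Repeated division with remainder:
  −k**4 − k**3 − 9k**2 − 31k + 42 = (−k**3 − 2k**2 − 11k − 42)(k − 1) + (0)
The last nonzero remainder k − 1 is already monic.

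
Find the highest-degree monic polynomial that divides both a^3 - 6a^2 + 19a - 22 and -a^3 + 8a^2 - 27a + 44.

Repeated division with remainder:
  a^3 - 6a^2 + 19a - 22 = (-1)(-a^3 + 8a^2 - 27a + 44) + (2a^2 - 8a + 22)
  -a^3 + 8a^2 - 27a + 44 = (-(1/2)a + 2)(2a^2 - 8a + 22) + (0)
Last nonzero remainder: 2a^2 - 8a + 22. Dividing through by 2 gives the monic gcd a^2 - 4a + 11.

a^2 - 4a + 11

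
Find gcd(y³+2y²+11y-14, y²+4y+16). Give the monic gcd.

Repeated division with remainder:
  y³+2y²+11y-14 = (y-2)(y²+4y+16) + (3y+18)
  y²+4y+16 = ((1/3)y-2/3)(3y+18) + (28)
  3y+18 = ((3/28)y+9/14)(28) + (0)
The last nonzero remainder is the constant 28, so the polynomials are coprime and gcd = 1.

1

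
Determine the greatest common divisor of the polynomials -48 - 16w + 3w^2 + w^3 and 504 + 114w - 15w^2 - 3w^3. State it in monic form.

Euclidean algorithm in ℚ[w]:
  w^3 + 3w^2 - 16w - 48 = (-1/3)(-3w^3 - 15w^2 + 114w + 504) + (-2w^2 + 22w + 120)
  -3w^3 - 15w^2 + 114w + 504 = ((3/2)w + 24)(-2w^2 + 22w + 120) + (-594w - 2376)
  -2w^2 + 22w + 120 = ((1/297)w - 5/99)(-594w - 2376) + (0)
Last nonzero remainder: -594w - 2376. Dividing through by -594 gives the monic gcd w + 4.

4 + w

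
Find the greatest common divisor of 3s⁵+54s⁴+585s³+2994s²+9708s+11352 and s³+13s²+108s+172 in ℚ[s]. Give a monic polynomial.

Repeated division with remainder:
  3s⁵+54s⁴+585s³+2994s²+9708s+11352 = (3s²+15s+66)(s³+13s²+108s+172) + (0)
The last nonzero remainder s³+13s²+108s+172 is already monic.

s³+13s²+108s+172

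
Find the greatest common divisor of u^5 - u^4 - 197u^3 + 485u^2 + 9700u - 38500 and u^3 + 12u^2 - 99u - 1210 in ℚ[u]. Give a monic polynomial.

By polynomial division,
  u^5 - u^4 - 197u^3 + 485u^2 + 9700u - 38500 = (u^2 - 13u + 58)(u^3 + 12u^2 - 99u - 1210) + (-288u^2 - 288u + 31680)
  u^3 + 12u^2 - 99u - 1210 = (-(1/288)u - 11/288)(-288u^2 - 288u + 31680) + (0)
Last nonzero remainder: -288u^2 - 288u + 31680. Dividing through by -288 gives the monic gcd u^2 + u - 110.

u^2 + u - 110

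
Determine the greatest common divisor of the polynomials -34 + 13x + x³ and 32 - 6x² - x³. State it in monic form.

Repeated division with remainder:
  x³ + 13x - 34 = (-1)(-x³ - 6x² + 32) + (-6x² + 13x - 2)
  -x³ - 6x² + 32 = ((1/6)x + 49/36)(-6x² + 13x - 2) + (-(625/36)x + 625/18)
  -6x² + 13x - 2 = ((216/625)x - 36/625)(-(625/36)x + 625/18) + (0)
Last nonzero remainder: -(625/36)x + 625/18. Dividing through by -625/36 gives the monic gcd x - 2.

-2 + x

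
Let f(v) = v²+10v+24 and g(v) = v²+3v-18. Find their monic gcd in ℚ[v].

v+6

Repeated division with remainder:
  v²+10v+24 = (v²+3v-18) + (7v+42)
  v²+3v-18 = ((1/7)v-3/7)(7v+42) + (0)
Last nonzero remainder: 7v+42. Dividing through by 7 gives the monic gcd v+6.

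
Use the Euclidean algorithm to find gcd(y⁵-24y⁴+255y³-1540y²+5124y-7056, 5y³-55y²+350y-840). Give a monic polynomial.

y³-11y²+70y-168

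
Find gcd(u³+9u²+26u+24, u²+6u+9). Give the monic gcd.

u+3

Apply the Euclidean algorithm:
  u³+9u²+26u+24 = (u+3)(u²+6u+9) + (-u-3)
  u²+6u+9 = (-u-3)(-u-3) + (0)
Last nonzero remainder: -u-3. Dividing through by -1 gives the monic gcd u+3.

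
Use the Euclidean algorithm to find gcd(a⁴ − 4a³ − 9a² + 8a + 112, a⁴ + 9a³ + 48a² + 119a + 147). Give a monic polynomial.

a² + 4a + 7

Apply the Euclidean algorithm:
  a⁴ − 4a³ − 9a² + 8a + 112 = (a⁴ + 9a³ + 48a² + 119a + 147) + (−13a³ − 57a² − 111a − 35)
  a⁴ + 9a³ + 48a² + 119a + 147 = (−(1/13)a − 60/169)(−13a³ − 57a² − 111a − 35) + ((3249/169)a² + (12996/169)a + 22743/169)
  −13a³ − 57a² − 111a − 35 = (−(2197/3249)a − 845/3249)((3249/169)a² + (12996/169)a + 22743/169) + (0)
Last nonzero remainder: (3249/169)a² + (12996/169)a + 22743/169. Dividing through by 3249/169 gives the monic gcd a² + 4a + 7.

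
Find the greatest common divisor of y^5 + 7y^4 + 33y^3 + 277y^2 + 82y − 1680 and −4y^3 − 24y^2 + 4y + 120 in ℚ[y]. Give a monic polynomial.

y^2 + y − 6

Euclidean algorithm in ℚ[y]:
  y^5 + 7y^4 + 33y^3 + 277y^2 + 82y − 1680 = (−(1/4)y^2 − (1/4)y − 7)(−4y^3 − 24y^2 + 4y + 120) + (140y^2 + 140y − 840)
  −4y^3 − 24y^2 + 4y + 120 = (−(1/35)y − 1/7)(140y^2 + 140y − 840) + (0)
Last nonzero remainder: 140y^2 + 140y − 840. Dividing through by 140 gives the monic gcd y^2 + y − 6.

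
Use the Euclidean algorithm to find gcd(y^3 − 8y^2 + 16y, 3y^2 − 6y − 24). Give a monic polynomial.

y − 4

Euclidean algorithm in ℚ[y]:
  y^3 − 8y^2 + 16y = ((1/3)y − 2)(3y^2 − 6y − 24) + (12y − 48)
  3y^2 − 6y − 24 = ((1/4)y + 1/2)(12y − 48) + (0)
Last nonzero remainder: 12y − 48. Dividing through by 12 gives the monic gcd y − 4.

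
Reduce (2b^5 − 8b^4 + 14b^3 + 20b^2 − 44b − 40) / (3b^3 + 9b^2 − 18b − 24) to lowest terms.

Apply the Euclidean algorithm:
  2b^5 − 8b^4 + 14b^3 + 20b^2 − 44b − 40 = ((2/3)b^2 − (14/3)b + 68/3)(3b^3 + 9b^2 − 18b − 24) + (−252b^2 + 252b + 504)
  3b^3 + 9b^2 − 18b − 24 = (−(1/84)b − 1/21)(−252b^2 + 252b + 504) + (0)
Last nonzero remainder: −252b^2 + 252b + 504. Dividing through by −252 gives the monic gcd b^2 − b − 2.
Cancel b^2 − b − 2 from numerator and denominator to get the reduced form.

(2b^3 − 6b^2 + 12b + 20)/(3b + 12)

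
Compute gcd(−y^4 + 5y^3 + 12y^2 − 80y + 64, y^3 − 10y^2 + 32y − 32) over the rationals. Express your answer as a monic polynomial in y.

y^2 − 8y + 16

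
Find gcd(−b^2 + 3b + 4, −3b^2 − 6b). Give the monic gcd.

By polynomial division,
  −b^2 + 3b + 4 = (1/3)(−3b^2 − 6b) + (5b + 4)
  −3b^2 − 6b = (−(3/5)b − 18/25)(5b + 4) + (72/25)
  5b + 4 = ((125/72)b + 25/18)(72/25) + (0)
The last nonzero remainder is the constant 72/25, so the polynomials are coprime and gcd = 1.

1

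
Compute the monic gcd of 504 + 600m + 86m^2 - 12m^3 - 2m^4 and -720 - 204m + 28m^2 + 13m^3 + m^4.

By polynomial division,
  -2m^4 - 12m^3 + 86m^2 + 600m + 504 = (-2)(m^4 + 13m^3 + 28m^2 - 204m - 720) + (14m^3 + 142m^2 + 192m - 936)
  m^4 + 13m^3 + 28m^2 - 204m - 720 = ((1/14)m + 10/49)(14m^3 + 142m^2 + 192m - 936) + (-(720/49)m^2 - (8640/49)m - 25920/49)
  14m^3 + 142m^2 + 192m - 936 = (-(343/360)m + 637/360)(-(720/49)m^2 - (8640/49)m - 25920/49) + (0)
Last nonzero remainder: -(720/49)m^2 - (8640/49)m - 25920/49. Dividing through by -720/49 gives the monic gcd m^2 + 12m + 36.

36 + 12m + m^2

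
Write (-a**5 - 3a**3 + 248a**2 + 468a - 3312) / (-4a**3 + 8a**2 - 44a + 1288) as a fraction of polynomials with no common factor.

(a**3 - 5a**2 - 18a + 72)/(4a - 28)

By polynomial division,
  -a**5 - 3a**3 + 248a**2 + 468a - 3312 = ((1/4)a**2 + (1/2)a - 1)(-4a**3 + 8a**2 - 44a + 1288) + (-44a**2 - 220a - 2024)
  -4a**3 + 8a**2 - 44a + 1288 = ((1/11)a - 7/11)(-44a**2 - 220a - 2024) + (0)
Last nonzero remainder: -44a**2 - 220a - 2024. Dividing through by -44 gives the monic gcd a**2 + 5a + 46.
Cancel a**2 + 5a + 46 from numerator and denominator to get the reduced form.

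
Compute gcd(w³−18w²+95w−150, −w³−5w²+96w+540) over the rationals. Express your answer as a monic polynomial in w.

w−10

By polynomial division,
  w³−18w²+95w−150 = (−1)(−w³−5w²+96w+540) + (−23w²+191w+390)
  −w³−5w²+96w+540 = ((1/23)w+306/529)(−23w²+191w+390) + (−(16632/529)w+166320/529)
  −23w²+191w+390 = ((12167/16632)w+6877/5544)(−(16632/529)w+166320/529) + (0)
Last nonzero remainder: −(16632/529)w+166320/529. Dividing through by −16632/529 gives the monic gcd w−10.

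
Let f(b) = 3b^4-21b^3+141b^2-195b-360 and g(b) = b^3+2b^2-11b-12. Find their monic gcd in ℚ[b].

By polynomial division,
  3b^4-21b^3+141b^2-195b-360 = (3b-27)(b^3+2b^2-11b-12) + (228b^2-456b-684)
  b^3+2b^2-11b-12 = ((1/228)b+1/57)(228b^2-456b-684) + (0)
Last nonzero remainder: 228b^2-456b-684. Dividing through by 228 gives the monic gcd b^2-2b-3.

b^2-2b-3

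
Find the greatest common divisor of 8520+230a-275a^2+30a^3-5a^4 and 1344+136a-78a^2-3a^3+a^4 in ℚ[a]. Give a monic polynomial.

-24-2a+a^2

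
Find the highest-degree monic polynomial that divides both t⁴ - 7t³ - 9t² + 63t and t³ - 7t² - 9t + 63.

Apply the Euclidean algorithm:
  t⁴ - 7t³ - 9t² + 63t = (t)(t³ - 7t² - 9t + 63) + (0)
The last nonzero remainder t³ - 7t² - 9t + 63 is already monic.

t³ - 7t² - 9t + 63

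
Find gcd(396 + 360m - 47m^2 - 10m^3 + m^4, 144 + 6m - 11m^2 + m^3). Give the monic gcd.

Repeated division with remainder:
  m^4 - 10m^3 - 47m^2 + 360m + 396 = (m + 1)(m^3 - 11m^2 + 6m + 144) + (-42m^2 + 210m + 252)
  m^3 - 11m^2 + 6m + 144 = (-(1/42)m + 1/7)(-42m^2 + 210m + 252) + (-18m + 108)
  -42m^2 + 210m + 252 = ((7/3)m + 7/3)(-18m + 108) + (0)
Last nonzero remainder: -18m + 108. Dividing through by -18 gives the monic gcd m - 6.

-6 + m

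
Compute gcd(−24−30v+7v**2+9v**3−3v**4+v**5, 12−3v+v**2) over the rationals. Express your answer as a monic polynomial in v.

12−3v+v**2

Euclidean algorithm in ℚ[v]:
  v**5−3v**4+9v**3+7v**2−30v−24 = (v**3−3v−2)(v**2−3v+12) + (0)
The last nonzero remainder v**2−3v+12 is already monic.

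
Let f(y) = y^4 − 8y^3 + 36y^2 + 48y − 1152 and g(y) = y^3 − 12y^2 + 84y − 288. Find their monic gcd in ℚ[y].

Euclidean algorithm in ℚ[y]:
  y^4 − 8y^3 + 36y^2 + 48y − 1152 = (y + 4)(y^3 − 12y^2 + 84y − 288) + (0)
The last nonzero remainder y^3 − 12y^2 + 84y − 288 is already monic.

y^3 − 12y^2 + 84y − 288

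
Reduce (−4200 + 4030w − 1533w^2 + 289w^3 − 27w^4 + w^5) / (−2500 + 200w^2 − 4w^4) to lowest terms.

(168 − 94w + 17w^2 − w^3)/(100 + 40w + 4w^2)

Repeated division with remainder:
  w^5 − 27w^4 + 289w^3 − 1533w^2 + 4030w − 4200 = (−(1/4)w + 27/4)(−4w^4 + 200w^2 − 2500) + (339w^3 − 2883w^2 + 3405w + 12675)
  −4w^4 + 200w^2 − 2500 = (−(4/339)w − 3844/38307)(339w^3 − 2883w^2 + 3405w + 12675) + (−(627264/12769)w^2 + (6272640/12769)w − 15681600/12769)
  339w^3 − 2883w^2 + 3405w + 12675 = (−(1442897/209088)w − 2157961/209088)(−(627264/12769)w^2 + (6272640/12769)w − 15681600/12769) + (0)
Last nonzero remainder: −(627264/12769)w^2 + (6272640/12769)w − 15681600/12769. Dividing through by −627264/12769 gives the monic gcd w^2 − 10w + 25.
Cancel w^2 − 10w + 25 from numerator and denominator to get the reduced form.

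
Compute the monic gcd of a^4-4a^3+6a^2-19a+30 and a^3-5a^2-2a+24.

a-3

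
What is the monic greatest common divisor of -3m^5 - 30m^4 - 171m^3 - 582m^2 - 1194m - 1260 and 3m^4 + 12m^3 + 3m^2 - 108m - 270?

m^3 + 7m^2 + 22m + 30

Apply the Euclidean algorithm:
  -3m^5 - 30m^4 - 171m^3 - 582m^2 - 1194m - 1260 = (-m - 6)(3m^4 + 12m^3 + 3m^2 - 108m - 270) + (-96m^3 - 672m^2 - 2112m - 2880)
  3m^4 + 12m^3 + 3m^2 - 108m - 270 = (-(1/32)m + 3/32)(-96m^3 - 672m^2 - 2112m - 2880) + (0)
Last nonzero remainder: -96m^3 - 672m^2 - 2112m - 2880. Dividing through by -96 gives the monic gcd m^3 + 7m^2 + 22m + 30.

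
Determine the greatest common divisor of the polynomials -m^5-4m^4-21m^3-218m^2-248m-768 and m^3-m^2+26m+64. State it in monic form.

m^2-3m+32

Euclidean algorithm in ℚ[m]:
  -m^5-4m^4-21m^3-218m^2-248m-768 = (-m^2-5m)(m^3-m^2+26m+64) + (-24m^2+72m-768)
  m^3-m^2+26m+64 = (-(1/24)m-1/12)(-24m^2+72m-768) + (0)
Last nonzero remainder: -24m^2+72m-768. Dividing through by -24 gives the monic gcd m^2-3m+32.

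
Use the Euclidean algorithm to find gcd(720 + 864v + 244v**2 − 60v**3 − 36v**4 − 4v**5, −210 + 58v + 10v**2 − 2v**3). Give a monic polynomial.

−15 + 2v + v**2

Apply the Euclidean algorithm:
  −4v**5 − 36v**4 − 60v**3 + 244v**2 + 864v + 720 = (2v**2 + 28v + 228)(−2v**3 + 10v**2 + 58v − 210) + (−3240v**2 − 6480v + 48600)
  −2v**3 + 10v**2 + 58v − 210 = ((1/1620)v − 7/1620)(−3240v**2 − 6480v + 48600) + (0)
Last nonzero remainder: −3240v**2 − 6480v + 48600. Dividing through by −3240 gives the monic gcd v**2 + 2v − 15.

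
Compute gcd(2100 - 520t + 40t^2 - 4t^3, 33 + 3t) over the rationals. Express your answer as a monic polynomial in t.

Apply the Euclidean algorithm:
  -4t^3 + 40t^2 - 520t + 2100 = (-(4/3)t^2 + 28t - 1444/3)(3t + 33) + (17984)
  3t + 33 = ((3/17984)t + 33/17984)(17984) + (0)
The last nonzero remainder is the constant 17984, so the polynomials are coprime and gcd = 1.

1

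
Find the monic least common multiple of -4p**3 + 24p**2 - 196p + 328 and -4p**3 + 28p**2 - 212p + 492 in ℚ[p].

By polynomial division,
  -4p**3 + 24p**2 - 196p + 328 = (-4p**3 + 28p**2 - 212p + 492) + (-4p**2 + 16p - 164)
  -4p**3 + 28p**2 - 212p + 492 = (p - 3)(-4p**2 + 16p - 164) + (0)
Last nonzero remainder: -4p**2 + 16p - 164. Dividing through by -4 gives the monic gcd p**2 - 4p + 41.
Then lcm(f, g) = f·g / gcd(f, g); expanding and making the result monic gives the answer.

p**4 - 9p**3 + 67p**2 - 229p + 246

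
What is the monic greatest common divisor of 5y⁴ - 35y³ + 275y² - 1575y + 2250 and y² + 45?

Euclidean algorithm in ℚ[y]:
  5y⁴ - 35y³ + 275y² - 1575y + 2250 = (5y² - 35y + 50)(y² + 45) + (0)
The last nonzero remainder y² + 45 is already monic.

y² + 45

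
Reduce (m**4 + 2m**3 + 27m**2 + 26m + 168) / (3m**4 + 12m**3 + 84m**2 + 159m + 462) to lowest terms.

By polynomial division,
  m**4 + 2m**3 + 27m**2 + 26m + 168 = (1/3)(3m**4 + 12m**3 + 84m**2 + 159m + 462) + (-2m**3 - m**2 - 27m + 14)
  3m**4 + 12m**3 + 84m**2 + 159m + 462 = (-(3/2)m - 21/4)(-2m**3 - m**2 - 27m + 14) + ((153/4)m**2 + (153/4)m + 1071/2)
  -2m**3 - m**2 - 27m + 14 = (-(8/153)m + 4/153)((153/4)m**2 + (153/4)m + 1071/2) + (0)
Last nonzero remainder: (153/4)m**2 + (153/4)m + 1071/2. Dividing through by 153/4 gives the monic gcd m**2 + m + 14.
Cancel m**2 + m + 14 from numerator and denominator to get the reduced form.

(m**2 + m + 12)/(3m**2 + 9m + 33)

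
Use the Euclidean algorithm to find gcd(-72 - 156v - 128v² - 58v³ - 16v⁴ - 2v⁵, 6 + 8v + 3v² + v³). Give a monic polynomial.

By polynomial division,
  -2v⁵ - 16v⁴ - 58v³ - 128v² - 156v - 72 = (-2v² - 10v - 12)(v³ + 3v² + 8v + 6) + (0)
The last nonzero remainder v³ + 3v² + 8v + 6 is already monic.

6 + 8v + 3v² + v³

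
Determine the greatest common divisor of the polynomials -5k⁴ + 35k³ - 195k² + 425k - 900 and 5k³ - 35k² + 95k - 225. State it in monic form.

Apply the Euclidean algorithm:
  -5k⁴ + 35k³ - 195k² + 425k - 900 = (-k)(5k³ - 35k² + 95k - 225) + (-100k² + 200k - 900)
  5k³ - 35k² + 95k - 225 = (-(1/20)k + 1/4)(-100k² + 200k - 900) + (0)
Last nonzero remainder: -100k² + 200k - 900. Dividing through by -100 gives the monic gcd k² - 2k + 9.

k² - 2k + 9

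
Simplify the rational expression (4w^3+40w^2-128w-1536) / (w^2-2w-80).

(4w^2+8w-192)/(w-10)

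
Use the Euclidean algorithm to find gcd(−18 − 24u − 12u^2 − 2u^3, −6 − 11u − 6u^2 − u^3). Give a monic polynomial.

Apply the Euclidean algorithm:
  −2u^3 − 12u^2 − 24u − 18 = (2)(−u^3 − 6u^2 − 11u − 6) + (−2u − 6)
  −u^3 − 6u^2 − 11u − 6 = ((1/2)u^2 + (3/2)u + 1)(−2u − 6) + (0)
Last nonzero remainder: −2u − 6. Dividing through by −2 gives the monic gcd u + 3.

3 + u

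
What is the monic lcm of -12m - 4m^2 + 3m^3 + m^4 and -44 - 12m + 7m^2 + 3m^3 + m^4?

Euclidean algorithm in ℚ[m]:
  m^4 + 3m^3 - 4m^2 - 12m = (m^4 + 3m^3 + 7m^2 - 12m - 44) + (-11m^2 + 44)
  m^4 + 3m^3 + 7m^2 - 12m - 44 = (-(1/11)m^2 - (3/11)m - 1)(-11m^2 + 44) + (0)
Last nonzero remainder: -11m^2 + 44. Dividing through by -11 gives the monic gcd m^2 - 4.
Then lcm(f, g) = f·g / gcd(f, g); expanding and making the result monic gives the answer.

-132m - 80m^2 + 9m^3 + 16m^4 + 6m^5 + m^6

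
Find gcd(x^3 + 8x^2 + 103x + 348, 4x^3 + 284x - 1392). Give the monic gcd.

x^2 + 4x + 87

By polynomial division,
  x^3 + 8x^2 + 103x + 348 = (1/4)(4x^3 + 284x - 1392) + (8x^2 + 32x + 696)
  4x^3 + 284x - 1392 = ((1/2)x - 2)(8x^2 + 32x + 696) + (0)
Last nonzero remainder: 8x^2 + 32x + 696. Dividing through by 8 gives the monic gcd x^2 + 4x + 87.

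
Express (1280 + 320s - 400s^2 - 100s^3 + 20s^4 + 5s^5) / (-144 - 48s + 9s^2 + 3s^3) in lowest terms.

(-80 - 20s + 20s^2 + 5s^3)/(9 + 3s)

Apply the Euclidean algorithm:
  5s^5 + 20s^4 - 100s^3 - 400s^2 + 320s + 1280 = ((5/3)s^2 + (5/3)s - 35/3)(3s^3 + 9s^2 - 48s - 144) + (25s^2 - 400)
  3s^3 + 9s^2 - 48s - 144 = ((3/25)s + 9/25)(25s^2 - 400) + (0)
Last nonzero remainder: 25s^2 - 400. Dividing through by 25 gives the monic gcd s^2 - 16.
Cancel s^2 - 16 from numerator and denominator to get the reduced form.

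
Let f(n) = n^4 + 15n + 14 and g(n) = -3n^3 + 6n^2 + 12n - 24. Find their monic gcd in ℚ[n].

n + 2

Repeated division with remainder:
  n^4 + 15n + 14 = (-(1/3)n - 2/3)(-3n^3 + 6n^2 + 12n - 24) + (8n^2 + 15n - 2)
  -3n^3 + 6n^2 + 12n - 24 = (-(3/8)n + 93/64)(8n^2 + 15n - 2) + (-(675/64)n - 675/32)
  8n^2 + 15n - 2 = (-(512/675)n + 64/675)(-(675/64)n - 675/32) + (0)
Last nonzero remainder: -(675/64)n - 675/32. Dividing through by -675/64 gives the monic gcd n + 2.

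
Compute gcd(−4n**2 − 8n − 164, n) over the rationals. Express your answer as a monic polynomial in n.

By polynomial division,
  −4n**2 − 8n − 164 = (−4n − 8)(n) + (−164)
  n = (−(1/164)n)(−164) + (0)
The last nonzero remainder is the constant −164, so the polynomials are coprime and gcd = 1.

1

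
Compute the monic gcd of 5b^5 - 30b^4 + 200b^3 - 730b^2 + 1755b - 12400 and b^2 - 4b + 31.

Repeated division with remainder:
  5b^5 - 30b^4 + 200b^3 - 730b^2 + 1755b - 12400 = (5b^3 - 10b^2 + 5b - 400)(b^2 - 4b + 31) + (0)
The last nonzero remainder b^2 - 4b + 31 is already monic.

b^2 - 4b + 31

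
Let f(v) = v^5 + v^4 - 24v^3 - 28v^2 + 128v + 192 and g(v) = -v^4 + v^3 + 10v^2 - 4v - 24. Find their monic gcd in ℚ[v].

Repeated division with remainder:
  v^5 + v^4 - 24v^3 - 28v^2 + 128v + 192 = (-v - 2)(-v^4 + v^3 + 10v^2 - 4v - 24) + (-12v^3 - 12v^2 + 96v + 144)
  -v^4 + v^3 + 10v^2 - 4v - 24 = ((1/12)v - 1/6)(-12v^3 - 12v^2 + 96v + 144) + (0)
Last nonzero remainder: -12v^3 - 12v^2 + 96v + 144. Dividing through by -12 gives the monic gcd v^3 + v^2 - 8v - 12.

v^3 + v^2 - 8v - 12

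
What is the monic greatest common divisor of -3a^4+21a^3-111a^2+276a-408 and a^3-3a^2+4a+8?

a^2-4a+8

Repeated division with remainder:
  -3a^4+21a^3-111a^2+276a-408 = (-3a+12)(a^3-3a^2+4a+8) + (-63a^2+252a-504)
  a^3-3a^2+4a+8 = (-(1/63)a-1/63)(-63a^2+252a-504) + (0)
Last nonzero remainder: -63a^2+252a-504. Dividing through by -63 gives the monic gcd a^2-4a+8.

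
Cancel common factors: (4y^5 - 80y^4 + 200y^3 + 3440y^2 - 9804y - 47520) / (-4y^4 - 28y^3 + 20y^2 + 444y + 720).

(-y^3 + 28y^2 - 259y + 792)/(y^2 - y - 12)

By polynomial division,
  4y^5 - 80y^4 + 200y^3 + 3440y^2 - 9804y - 47520 = (-y + 27)(-4y^4 - 28y^3 + 20y^2 + 444y + 720) + (976y^3 + 3344y^2 - 21072y - 66960)
  -4y^4 - 28y^3 + 20y^2 + 444y + 720 = (-(1/244)y - 109/7442)(976y^3 + 3344y^2 - 21072y - 66960) + (-(64680/3721)y^2 - (517440/3721)y - 970200/3721)
  976y^3 + 3344y^2 - 21072y - 66960 = (-(453962/8085)y + 692106/2695)(-(64680/3721)y^2 - (517440/3721)y - 970200/3721) + (0)
Last nonzero remainder: -(64680/3721)y^2 - (517440/3721)y - 970200/3721. Dividing through by -64680/3721 gives the monic gcd y^2 + 8y + 15.
Cancel y^2 + 8y + 15 from numerator and denominator to get the reduced form.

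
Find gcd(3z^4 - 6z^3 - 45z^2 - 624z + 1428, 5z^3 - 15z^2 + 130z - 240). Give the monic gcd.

Euclidean algorithm in ℚ[z]:
  3z^4 - 6z^3 - 45z^2 - 624z + 1428 = ((3/5)z + 3/5)(5z^3 - 15z^2 + 130z - 240) + (-114z^2 - 558z + 1572)
  5z^3 - 15z^2 + 130z - 240 = (-(5/114)z + 125/361)(-114z^2 - 558z + 1572) + ((141570/361)z - 283140/361)
  -114z^2 - 558z + 1572 = (-(6859/23595)z - 47291/23595)((141570/361)z - 283140/361) + (0)
Last nonzero remainder: (141570/361)z - 283140/361. Dividing through by 141570/361 gives the monic gcd z - 2.

z - 2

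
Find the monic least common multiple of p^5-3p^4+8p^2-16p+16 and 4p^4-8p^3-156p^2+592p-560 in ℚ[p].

p^7-p^6-41p^5+113p^4-296p^2+592p-560

Euclidean algorithm in ℚ[p]:
  p^5-3p^4+8p^2-16p+16 = ((1/4)p-1/4)(4p^4-8p^3-156p^2+592p-560) + (37p^3-179p^2+272p-124)
  4p^4-8p^3-156p^2+592p-560 = ((4/37)p+420/1369)(37p^3-179p^2+272p-124) + (-(178640/1369)p^2+(714560/1369)p-714560/1369)
  37p^3-179p^2+272p-124 = (-(50653/178640)p+42439/178640)(-(178640/1369)p^2+(714560/1369)p-714560/1369) + (0)
Last nonzero remainder: -(178640/1369)p^2+(714560/1369)p-714560/1369. Dividing through by -178640/1369 gives the monic gcd p^2-4p+4.
Then lcm(f, g) = f·g / gcd(f, g); expanding and making the result monic gives the answer.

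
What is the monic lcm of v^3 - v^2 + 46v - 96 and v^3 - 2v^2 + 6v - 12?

v^5 - v^4 + 52v^3 - 102v^2 + 276v - 576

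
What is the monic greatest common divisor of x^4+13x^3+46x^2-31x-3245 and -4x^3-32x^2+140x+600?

x-5

Repeated division with remainder:
  x^4+13x^3+46x^2-31x-3245 = (-(1/4)x-5/4)(-4x^3-32x^2+140x+600) + (41x^2+294x-2495)
  -4x^3-32x^2+140x+600 = (-(4/41)x-136/1681)(41x^2+294x-2495) + (-(133856/1681)x+669280/1681)
  41x^2+294x-2495 = (-(68921/133856)x-838819/133856)(-(133856/1681)x+669280/1681) + (0)
Last nonzero remainder: -(133856/1681)x+669280/1681. Dividing through by -133856/1681 gives the monic gcd x-5.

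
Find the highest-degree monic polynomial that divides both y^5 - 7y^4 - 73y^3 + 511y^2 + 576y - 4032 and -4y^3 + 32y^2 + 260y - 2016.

By polynomial division,
  y^5 - 7y^4 - 73y^3 + 511y^2 + 576y - 4032 = (-(1/4)y^2 - (1/4)y)(-4y^3 + 32y^2 + 260y - 2016) + (72y^2 + 72y - 4032)
  -4y^3 + 32y^2 + 260y - 2016 = (-(1/18)y + 1/2)(72y^2 + 72y - 4032) + (0)
Last nonzero remainder: 72y^2 + 72y - 4032. Dividing through by 72 gives the monic gcd y^2 + y - 56.

y^2 + y - 56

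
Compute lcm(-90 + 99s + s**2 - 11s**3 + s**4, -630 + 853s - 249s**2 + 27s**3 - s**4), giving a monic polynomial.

Repeated division with remainder:
  s**4 - 11s**3 + s**2 + 99s - 90 = (-1)(-s**4 + 27s**3 - 249s**2 + 853s - 630) + (16s**3 - 248s**2 + 952s - 720)
  -s**4 + 27s**3 - 249s**2 + 853s - 630 = (-(1/16)s + 23/32)(16s**3 - 248s**2 + 952s - 720) + (-(45/4)s**2 + (495/4)s - 225/2)
  16s**3 - 248s**2 + 952s - 720 = (-(64/45)s + 32/5)(-(45/4)s**2 + (495/4)s - 225/2) + (0)
Last nonzero remainder: -(45/4)s**2 + (495/4)s - 225/2. Dividing through by -45/4 gives the monic gcd s**2 - 11s + 10.
Then lcm(f, g) = f·g / gcd(f, g); expanding and making the result monic gives the answer.

-5670 + 7677s - 1611s**2 - 610s**3 + 240s**4 - 27s**5 + s**6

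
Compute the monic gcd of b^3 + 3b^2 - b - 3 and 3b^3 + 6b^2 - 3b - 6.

b^2 - 1

By polynomial division,
  b^3 + 3b^2 - b - 3 = (1/3)(3b^3 + 6b^2 - 3b - 6) + (b^2 - 1)
  3b^3 + 6b^2 - 3b - 6 = (3b + 6)(b^2 - 1) + (0)
The last nonzero remainder b^2 - 1 is already monic.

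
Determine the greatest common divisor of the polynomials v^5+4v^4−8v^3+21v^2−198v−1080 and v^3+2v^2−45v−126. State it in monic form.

v^2+9v+18

Euclidean algorithm in ℚ[v]:
  v^5+4v^4−8v^3+21v^2−198v−1080 = (v^2+2v+33)(v^3+2v^2−45v−126) + (171v^2+1539v+3078)
  v^3+2v^2−45v−126 = ((1/171)v−7/171)(171v^2+1539v+3078) + (0)
Last nonzero remainder: 171v^2+1539v+3078. Dividing through by 171 gives the monic gcd v^2+9v+18.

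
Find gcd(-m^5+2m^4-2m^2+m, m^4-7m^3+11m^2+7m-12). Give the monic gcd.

m^2-1

Euclidean algorithm in ℚ[m]:
  -m^5+2m^4-2m^2+m = (-m-5)(m^4-7m^3+11m^2+7m-12) + (-24m^3+60m^2+24m-60)
  m^4-7m^3+11m^2+7m-12 = (-(1/24)m+3/16)(-24m^3+60m^2+24m-60) + ((3/4)m^2-3/4)
  -24m^3+60m^2+24m-60 = (-32m+80)((3/4)m^2-3/4) + (0)
Last nonzero remainder: (3/4)m^2-3/4. Dividing through by 3/4 gives the monic gcd m^2-1.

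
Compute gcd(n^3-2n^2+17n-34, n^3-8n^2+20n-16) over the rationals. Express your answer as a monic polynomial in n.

Euclidean algorithm in ℚ[n]:
  n^3-2n^2+17n-34 = (n^3-8n^2+20n-16) + (6n^2-3n-18)
  n^3-8n^2+20n-16 = ((1/6)n-5/4)(6n^2-3n-18) + ((77/4)n-77/2)
  6n^2-3n-18 = ((24/77)n+36/77)((77/4)n-77/2) + (0)
Last nonzero remainder: (77/4)n-77/2. Dividing through by 77/4 gives the monic gcd n-2.

n-2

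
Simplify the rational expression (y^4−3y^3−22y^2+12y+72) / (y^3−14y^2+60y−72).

(y^2+5y+6)/(y−6)

By polynomial division,
  y^4−3y^3−22y^2+12y+72 = (y+11)(y^3−14y^2+60y−72) + (72y^2−576y+864)
  y^3−14y^2+60y−72 = ((1/72)y−1/12)(72y^2−576y+864) + (0)
Last nonzero remainder: 72y^2−576y+864. Dividing through by 72 gives the monic gcd y^2−8y+12.
Cancel y^2−8y+12 from numerator and denominator to get the reduced form.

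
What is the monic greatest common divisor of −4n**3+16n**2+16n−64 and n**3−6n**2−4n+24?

n**2−4

Repeated division with remainder:
  −4n**3+16n**2+16n−64 = (−4)(n**3−6n**2−4n+24) + (−8n**2+32)
  n**3−6n**2−4n+24 = (−(1/8)n+3/4)(−8n**2+32) + (0)
Last nonzero remainder: −8n**2+32. Dividing through by −8 gives the monic gcd n**2−4.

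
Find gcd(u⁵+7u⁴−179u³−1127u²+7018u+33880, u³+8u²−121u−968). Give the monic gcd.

u²−121

By polynomial division,
  u⁵+7u⁴−179u³−1127u²+7018u+33880 = (u²−u−50)(u³+8u²−121u−968) + (120u²−14520)
  u³+8u²−121u−968 = ((1/120)u+1/15)(120u²−14520) + (0)
Last nonzero remainder: 120u²−14520. Dividing through by 120 gives the monic gcd u²−121.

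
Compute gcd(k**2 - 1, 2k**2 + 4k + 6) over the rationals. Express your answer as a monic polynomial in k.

Apply the Euclidean algorithm:
  k**2 - 1 = (1/2)(2k**2 + 4k + 6) + (-2k - 4)
  2k**2 + 4k + 6 = (-k)(-2k - 4) + (6)
  -2k - 4 = (-(1/3)k - 2/3)(6) + (0)
The last nonzero remainder is the constant 6, so the polynomials are coprime and gcd = 1.

1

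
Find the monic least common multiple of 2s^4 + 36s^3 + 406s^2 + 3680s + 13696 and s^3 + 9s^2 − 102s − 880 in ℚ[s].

s^6 + 19s^5 + 111s^4 + 63s^3 − 13642s^2 − 195552s − 753280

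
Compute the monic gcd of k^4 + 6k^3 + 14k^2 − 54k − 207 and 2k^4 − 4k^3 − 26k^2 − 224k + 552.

By polynomial division,
  k^4 + 6k^3 + 14k^2 − 54k − 207 = (1/2)(2k^4 − 4k^3 − 26k^2 − 224k + 552) + (8k^3 + 27k^2 + 58k − 483)
  2k^4 − 4k^3 − 26k^2 − 224k + 552 = ((1/4)k − 43/32)(8k^3 + 27k^2 + 58k − 483) + (−(135/32)k^2 − (405/16)k − 3105/32)
  8k^3 + 27k^2 + 58k − 483 = (−(256/135)k + 224/45)(−(135/32)k^2 − (405/16)k − 3105/32) + (0)
Last nonzero remainder: −(135/32)k^2 − (405/16)k − 3105/32. Dividing through by −135/32 gives the monic gcd k^2 + 6k + 23.

k^2 + 6k + 23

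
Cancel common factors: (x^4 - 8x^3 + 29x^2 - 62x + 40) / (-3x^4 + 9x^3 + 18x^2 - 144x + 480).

(-x + 1)/(3x + 12)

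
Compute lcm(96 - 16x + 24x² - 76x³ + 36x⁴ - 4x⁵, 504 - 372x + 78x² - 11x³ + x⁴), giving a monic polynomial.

Euclidean algorithm in ℚ[x]:
  -4x⁵ + 36x⁴ - 76x³ + 24x² - 16x + 96 = (-4x - 8)(x⁴ - 11x³ + 78x² - 372x + 504) + (148x³ - 840x² - 976x + 4128)
  x⁴ - 11x³ + 78x² - 372x + 504 = ((1/148)x - 197/5476)(148x³ - 840x² - 976x + 4128) + ((74440/1369)x² - (595520/1369)x + 893280/1369)
  148x³ - 840x² - 976x + 4128 = ((50653/18610)x + 58867/9305)((74440/1369)x² - (595520/1369)x + 893280/1369) + (0)
Last nonzero remainder: (74440/1369)x² - (595520/1369)x + 893280/1369. Dividing through by 74440/1369 gives the monic gcd x² - 8x + 12.
Then lcm(f, g) = f·g / gcd(f, g); expanding and making the result monic gives the answer.

-1008 + 240x - 288x² + 820x³ - 441x⁴ + 88x⁵ - 12x⁶ + x⁷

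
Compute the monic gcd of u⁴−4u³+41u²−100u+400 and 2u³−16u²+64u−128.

Repeated division with remainder:
  u⁴−4u³+41u²−100u+400 = ((1/2)u+2)(2u³−16u²+64u−128) + (41u²−164u+656)
  2u³−16u²+64u−128 = ((2/41)u−8/41)(41u²−164u+656) + (0)
Last nonzero remainder: 41u²−164u+656. Dividing through by 41 gives the monic gcd u²−4u+16.

u²−4u+16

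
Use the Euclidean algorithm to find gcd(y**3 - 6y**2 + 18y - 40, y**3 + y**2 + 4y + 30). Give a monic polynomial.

By polynomial division,
  y**3 - 6y**2 + 18y - 40 = (y**3 + y**2 + 4y + 30) + (-7y**2 + 14y - 70)
  y**3 + y**2 + 4y + 30 = (-(1/7)y - 3/7)(-7y**2 + 14y - 70) + (0)
Last nonzero remainder: -7y**2 + 14y - 70. Dividing through by -7 gives the monic gcd y**2 - 2y + 10.

y**2 - 2y + 10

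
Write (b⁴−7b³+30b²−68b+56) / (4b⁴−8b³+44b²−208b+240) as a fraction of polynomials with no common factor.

(b²−3b+14)/(4b²+8b+60)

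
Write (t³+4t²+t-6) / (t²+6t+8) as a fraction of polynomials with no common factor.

(t²+2t-3)/(t+4)

Euclidean algorithm in ℚ[t]:
  t³+4t²+t-6 = (t-2)(t²+6t+8) + (5t+10)
  t²+6t+8 = ((1/5)t+4/5)(5t+10) + (0)
Last nonzero remainder: 5t+10. Dividing through by 5 gives the monic gcd t+2.
Cancel t+2 from numerator and denominator to get the reduced form.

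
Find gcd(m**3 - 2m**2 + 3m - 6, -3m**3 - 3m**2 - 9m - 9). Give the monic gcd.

m**2 + 3

Repeated division with remainder:
  m**3 - 2m**2 + 3m - 6 = (-1/3)(-3m**3 - 3m**2 - 9m - 9) + (-3m**2 - 9)
  -3m**3 - 3m**2 - 9m - 9 = (m + 1)(-3m**2 - 9) + (0)
Last nonzero remainder: -3m**2 - 9. Dividing through by -3 gives the monic gcd m**2 + 3.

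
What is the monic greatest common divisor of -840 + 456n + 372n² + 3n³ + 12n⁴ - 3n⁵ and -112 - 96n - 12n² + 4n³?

By polynomial division,
  -3n⁵ + 12n⁴ + 3n³ + 372n² + 456n - 840 = (-(3/4)n² + (3/4)n - 15)(4n³ - 12n² - 96n - 112) + (180n² - 900n - 2520)
  4n³ - 12n² - 96n - 112 = ((1/45)n + 2/45)(180n² - 900n - 2520) + (0)
Last nonzero remainder: 180n² - 900n - 2520. Dividing through by 180 gives the monic gcd n² - 5n - 14.

-14 - 5n + n²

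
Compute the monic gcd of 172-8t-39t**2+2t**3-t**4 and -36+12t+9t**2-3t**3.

-4+t**2

Repeated division with remainder:
  -t**4+2t**3-39t**2-8t+172 = ((1/3)t+1/3)(-3t**3+9t**2+12t-36) + (-46t**2+184)
  -3t**3+9t**2+12t-36 = ((3/46)t-9/46)(-46t**2+184) + (0)
Last nonzero remainder: -46t**2+184. Dividing through by -46 gives the monic gcd t**2-4.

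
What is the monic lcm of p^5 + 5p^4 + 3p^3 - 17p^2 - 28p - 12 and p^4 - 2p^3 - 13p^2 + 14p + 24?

Apply the Euclidean algorithm:
  p^5 + 5p^4 + 3p^3 - 17p^2 - 28p - 12 = (p + 7)(p^4 - 2p^3 - 13p^2 + 14p + 24) + (30p^3 + 60p^2 - 150p - 180)
  p^4 - 2p^3 - 13p^2 + 14p + 24 = ((1/30)p - 2/15)(30p^3 + 60p^2 - 150p - 180) + (0)
Last nonzero remainder: 30p^3 + 60p^2 - 150p - 180. Dividing through by 30 gives the monic gcd p^3 + 2p^2 - 5p - 6.
Then lcm(f, g) = f·g / gcd(f, g); expanding and making the result monic gives the answer.

p^6 + p^5 - 17p^4 - 29p^3 + 40p^2 + 100p + 48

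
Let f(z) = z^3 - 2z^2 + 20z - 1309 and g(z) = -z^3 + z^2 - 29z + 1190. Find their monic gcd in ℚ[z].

z^2 + 9z + 119

Repeated division with remainder:
  z^3 - 2z^2 + 20z - 1309 = (-1)(-z^3 + z^2 - 29z + 1190) + (-z^2 - 9z - 119)
  -z^3 + z^2 - 29z + 1190 = (z - 10)(-z^2 - 9z - 119) + (0)
Last nonzero remainder: -z^2 - 9z - 119. Dividing through by -1 gives the monic gcd z^2 + 9z + 119.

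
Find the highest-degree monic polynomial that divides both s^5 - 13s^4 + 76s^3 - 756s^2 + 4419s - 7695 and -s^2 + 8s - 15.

s^2 - 8s + 15

Apply the Euclidean algorithm:
  s^5 - 13s^4 + 76s^3 - 756s^2 + 4419s - 7695 = (-s^3 + 5s^2 - 21s + 513)(-s^2 + 8s - 15) + (0)
Last nonzero remainder: -s^2 + 8s - 15. Dividing through by -1 gives the monic gcd s^2 - 8s + 15.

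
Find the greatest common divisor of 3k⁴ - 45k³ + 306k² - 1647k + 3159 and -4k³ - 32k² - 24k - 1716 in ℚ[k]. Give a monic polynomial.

k² - 3k + 39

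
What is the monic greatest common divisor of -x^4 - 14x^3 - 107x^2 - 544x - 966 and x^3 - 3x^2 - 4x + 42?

By polynomial division,
  -x^4 - 14x^3 - 107x^2 - 544x - 966 = (-x - 17)(x^3 - 3x^2 - 4x + 42) + (-162x^2 - 570x - 252)
  x^3 - 3x^2 - 4x + 42 = (-(1/162)x + 88/2187)(-162x^2 - 570x - 252) + ((12670/729)x + 12670/243)
  -162x^2 - 570x - 252 = (-(59049/6335)x - 4374/905)((12670/729)x + 12670/243) + (0)
Last nonzero remainder: (12670/729)x + 12670/243. Dividing through by 12670/729 gives the monic gcd x + 3.

x + 3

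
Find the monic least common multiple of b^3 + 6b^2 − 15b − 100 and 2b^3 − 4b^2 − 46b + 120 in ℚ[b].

Apply the Euclidean algorithm:
  b^3 + 6b^2 − 15b − 100 = (1/2)(2b^3 − 4b^2 − 46b + 120) + (8b^2 + 8b − 160)
  2b^3 − 4b^2 − 46b + 120 = ((1/4)b − 3/4)(8b^2 + 8b − 160) + (0)
Last nonzero remainder: 8b^2 + 8b − 160. Dividing through by 8 gives the monic gcd b^2 + b − 20.
Then lcm(f, g) = f·g / gcd(f, g); expanding and making the result monic gives the answer.

b^4 + 3b^3 − 33b^2 − 55b + 300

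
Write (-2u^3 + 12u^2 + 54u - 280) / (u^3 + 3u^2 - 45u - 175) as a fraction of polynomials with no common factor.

(-2u + 8)/(u + 5)

Repeated division with remainder:
  -2u^3 + 12u^2 + 54u - 280 = (-2)(u^3 + 3u^2 - 45u - 175) + (18u^2 - 36u - 630)
  u^3 + 3u^2 - 45u - 175 = ((1/18)u + 5/18)(18u^2 - 36u - 630) + (0)
Last nonzero remainder: 18u^2 - 36u - 630. Dividing through by 18 gives the monic gcd u^2 - 2u - 35.
Cancel u^2 - 2u - 35 from numerator and denominator to get the reduced form.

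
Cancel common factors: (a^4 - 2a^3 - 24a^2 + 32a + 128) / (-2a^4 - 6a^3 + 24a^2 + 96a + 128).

(-a^2 + 2a + 8)/(2a^2 + 6a + 8)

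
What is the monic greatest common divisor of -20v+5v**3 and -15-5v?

1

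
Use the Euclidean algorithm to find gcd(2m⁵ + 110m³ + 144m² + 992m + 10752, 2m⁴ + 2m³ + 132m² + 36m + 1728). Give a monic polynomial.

m² + m + 48

Euclidean algorithm in ℚ[m]:
  2m⁵ + 110m³ + 144m² + 992m + 10752 = (m - 1)(2m⁴ + 2m³ + 132m² + 36m + 1728) + (-20m³ + 240m² - 700m + 12480)
  2m⁴ + 2m³ + 132m² + 36m + 1728 = (-(1/10)m - 13/10)(-20m³ + 240m² - 700m + 12480) + (374m² + 374m + 17952)
  -20m³ + 240m² - 700m + 12480 = (-(10/187)m + 130/187)(374m² + 374m + 17952) + (0)
Last nonzero remainder: 374m² + 374m + 17952. Dividing through by 374 gives the monic gcd m² + m + 48.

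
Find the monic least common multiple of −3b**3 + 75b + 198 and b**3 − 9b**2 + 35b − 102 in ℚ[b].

Repeated division with remainder:
  −3b**3 + 75b + 198 = (−3)(b**3 − 9b**2 + 35b − 102) + (−27b**2 + 180b − 108)
  b**3 − 9b**2 + 35b − 102 = (−(1/27)b + 7/81)(−27b**2 + 180b − 108) + ((139/9)b − 278/3)
  −27b**2 + 180b − 108 = (−(243/139)b + 162/139)((139/9)b − 278/3) + (0)
Last nonzero remainder: (139/9)b − 278/3. Dividing through by 139/9 gives the monic gcd b − 6.
Then lcm(f, g) = f·g / gcd(f, g); expanding and making the result monic gives the answer.

b**5 − 3b**4 − 8b**3 + 9b**2 − 227b − 1122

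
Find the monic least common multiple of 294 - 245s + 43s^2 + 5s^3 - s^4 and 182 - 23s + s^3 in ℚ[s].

-7644 + 8428s - 3127s^2 + 416s^3 + 18s^4 - 12s^5 + s^6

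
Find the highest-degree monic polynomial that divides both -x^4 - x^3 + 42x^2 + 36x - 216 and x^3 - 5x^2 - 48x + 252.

Apply the Euclidean algorithm:
  -x^4 - x^3 + 42x^2 + 36x - 216 = (-x - 6)(x^3 - 5x^2 - 48x + 252) + (-36x^2 + 1296)
  x^3 - 5x^2 - 48x + 252 = (-(1/36)x + 5/36)(-36x^2 + 1296) + (-12x + 72)
  -36x^2 + 1296 = (3x + 18)(-12x + 72) + (0)
Last nonzero remainder: -12x + 72. Dividing through by -12 gives the monic gcd x - 6.

x - 6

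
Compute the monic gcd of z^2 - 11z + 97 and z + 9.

Apply the Euclidean algorithm:
  z^2 - 11z + 97 = (z - 20)(z + 9) + (277)
  z + 9 = ((1/277)z + 9/277)(277) + (0)
The last nonzero remainder is the constant 277, so the polynomials are coprime and gcd = 1.

1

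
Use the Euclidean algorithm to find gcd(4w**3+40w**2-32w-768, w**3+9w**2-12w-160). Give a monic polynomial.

Euclidean algorithm in ℚ[w]:
  4w**3+40w**2-32w-768 = (4)(w**3+9w**2-12w-160) + (4w**2+16w-128)
  w**3+9w**2-12w-160 = ((1/4)w+5/4)(4w**2+16w-128) + (0)
Last nonzero remainder: 4w**2+16w-128. Dividing through by 4 gives the monic gcd w**2+4w-32.

w**2+4w-32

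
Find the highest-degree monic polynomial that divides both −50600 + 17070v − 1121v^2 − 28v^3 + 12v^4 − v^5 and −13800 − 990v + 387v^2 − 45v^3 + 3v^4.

−1150 + 205v − 19v^2 + v^3

Repeated division with remainder:
  −v^5 + 12v^4 − 28v^3 − 1121v^2 + 17070v − 50600 = (−(1/3)v − 1)(3v^4 − 45v^3 + 387v^2 − 990v − 13800) + (56v^3 − 1064v^2 + 11480v − 64400)
  3v^4 − 45v^3 + 387v^2 − 990v − 13800 = ((3/56)v + 3/14)(56v^3 − 1064v^2 + 11480v − 64400) + (0)
Last nonzero remainder: 56v^3 − 1064v^2 + 11480v − 64400. Dividing through by 56 gives the monic gcd v^3 − 19v^2 + 205v − 1150.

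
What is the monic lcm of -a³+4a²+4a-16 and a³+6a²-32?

a⁵+4a⁴-20a³-80a²+64a+256

Euclidean algorithm in ℚ[a]:
  -a³+4a²+4a-16 = (-1)(a³+6a²-32) + (10a²+4a-48)
  a³+6a²-32 = ((1/10)a+14/25)(10a²+4a-48) + ((64/25)a-128/25)
  10a²+4a-48 = ((125/32)a+75/8)((64/25)a-128/25) + (0)
Last nonzero remainder: (64/25)a-128/25. Dividing through by 64/25 gives the monic gcd a-2.
Then lcm(f, g) = f·g / gcd(f, g); expanding and making the result monic gives the answer.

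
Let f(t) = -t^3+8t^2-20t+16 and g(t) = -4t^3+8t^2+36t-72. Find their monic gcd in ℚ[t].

t-2

Euclidean algorithm in ℚ[t]:
  -t^3+8t^2-20t+16 = (1/4)(-4t^3+8t^2+36t-72) + (6t^2-29t+34)
  -4t^3+8t^2+36t-72 = (-(2/3)t-17/9)(6t^2-29t+34) + ((35/9)t-70/9)
  6t^2-29t+34 = ((54/35)t-153/35)((35/9)t-70/9) + (0)
Last nonzero remainder: (35/9)t-70/9. Dividing through by 35/9 gives the monic gcd t-2.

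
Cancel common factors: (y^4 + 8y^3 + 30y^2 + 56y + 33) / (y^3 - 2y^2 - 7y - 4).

(y^3 + 7y^2 + 23y + 33)/(y^2 - 3y - 4)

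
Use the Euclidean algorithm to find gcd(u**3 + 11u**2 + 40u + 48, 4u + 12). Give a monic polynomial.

Apply the Euclidean algorithm:
  u**3 + 11u**2 + 40u + 48 = ((1/4)u**2 + 2u + 4)(4u + 12) + (0)
Last nonzero remainder: 4u + 12. Dividing through by 4 gives the monic gcd u + 3.

u + 3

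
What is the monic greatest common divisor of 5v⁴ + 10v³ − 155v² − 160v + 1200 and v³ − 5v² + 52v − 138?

Apply the Euclidean algorithm:
  5v⁴ + 10v³ − 155v² − 160v + 1200 = (5v + 35)(v³ − 5v² + 52v − 138) + (−240v² − 1290v + 6030)
  v³ − 5v² + 52v − 138 = (−(1/240)v + 83/1920)(−240v² − 1290v + 6030) + ((8505/64)v − 25515/64)
  −240v² − 1290v + 6030 = (−(1024/567)v − 8576/567)((8505/64)v − 25515/64) + (0)
Last nonzero remainder: (8505/64)v − 25515/64. Dividing through by 8505/64 gives the monic gcd v − 3.

v − 3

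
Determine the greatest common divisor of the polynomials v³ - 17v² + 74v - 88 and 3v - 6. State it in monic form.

By polynomial division,
  v³ - 17v² + 74v - 88 = ((1/3)v² - 5v + 44/3)(3v - 6) + (0)
Last nonzero remainder: 3v - 6. Dividing through by 3 gives the monic gcd v - 2.

v - 2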